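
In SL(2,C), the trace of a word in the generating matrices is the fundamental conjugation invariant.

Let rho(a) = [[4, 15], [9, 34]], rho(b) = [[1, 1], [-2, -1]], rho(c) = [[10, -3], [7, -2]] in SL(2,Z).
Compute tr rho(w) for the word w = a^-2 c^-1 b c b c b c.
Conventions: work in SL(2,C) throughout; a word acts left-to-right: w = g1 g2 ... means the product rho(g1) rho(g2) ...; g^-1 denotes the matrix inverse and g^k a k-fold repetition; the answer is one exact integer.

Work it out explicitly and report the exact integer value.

rho(a^-1) = [[34, -15], [-9, 4]]
... * rho(a^-1) = [[34, -15], [-9, 4]]  ->  [[1291, -570], [-342, 151]]
... * rho(c^-1) = [[-2, 3], [-7, 10]]  ->  [[1408, -1827], [-373, 484]]
... * rho(b) = [[1, 1], [-2, -1]]  ->  [[5062, 3235], [-1341, -857]]
... * rho(c) = [[10, -3], [7, -2]]  ->  [[73265, -21656], [-19409, 5737]]
... * rho(b) = [[1, 1], [-2, -1]]  ->  [[116577, 94921], [-30883, -25146]]
... * rho(c) = [[10, -3], [7, -2]]  ->  [[1830217, -539573], [-484852, 142941]]
... * rho(b) = [[1, 1], [-2, -1]]  ->  [[2909363, 2369790], [-770734, -627793]]
... * rho(c) = [[10, -3], [7, -2]]  ->  [[45682160, -13467669], [-12101891, 3567788]]
tr = 45682160 + 3567788 = 49249948

49249948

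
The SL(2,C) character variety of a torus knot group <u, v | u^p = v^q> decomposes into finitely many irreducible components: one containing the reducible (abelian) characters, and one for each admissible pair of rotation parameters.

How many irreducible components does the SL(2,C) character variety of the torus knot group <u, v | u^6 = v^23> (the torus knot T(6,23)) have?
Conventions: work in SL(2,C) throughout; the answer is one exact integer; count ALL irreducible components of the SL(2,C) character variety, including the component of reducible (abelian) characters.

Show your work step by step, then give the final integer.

In the torus knot group T(6,23), u^6 = v^23 is central, so an irreducible representation sends it to +I or -I (Schur).
So on each irreducible component the traces are pinned: tr(u) = 2*cos(pi*alpha/6) with 1 <= alpha <= 5, tr(v) = 2*cos(pi*beta/23) with 1 <= beta <= 22.
u^6 = (-1)^alpha I and v^23 = (-1)^beta I must agree, so alpha and beta have equal parity.
count pairs: odd alpha (3 choices) x odd beta (11), plus even alpha (2) x even beta (11): 3*11 + 2*11 = 55.
Total: 55 irreducible-character components + 1 reducible (abelian) component = 56.

56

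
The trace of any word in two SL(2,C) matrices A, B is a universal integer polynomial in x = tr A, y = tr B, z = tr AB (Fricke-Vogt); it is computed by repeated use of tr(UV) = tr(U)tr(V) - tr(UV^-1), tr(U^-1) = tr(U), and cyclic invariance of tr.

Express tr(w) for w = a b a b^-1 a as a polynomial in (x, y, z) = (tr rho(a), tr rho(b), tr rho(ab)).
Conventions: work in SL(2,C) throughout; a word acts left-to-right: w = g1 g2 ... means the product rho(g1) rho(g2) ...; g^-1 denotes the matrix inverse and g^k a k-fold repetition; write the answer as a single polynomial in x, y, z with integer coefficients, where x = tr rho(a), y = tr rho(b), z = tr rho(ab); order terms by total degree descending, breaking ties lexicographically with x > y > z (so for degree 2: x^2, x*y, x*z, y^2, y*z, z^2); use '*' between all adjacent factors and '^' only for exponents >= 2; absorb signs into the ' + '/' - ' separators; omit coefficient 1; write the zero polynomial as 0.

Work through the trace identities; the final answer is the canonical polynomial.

tr(b a^2) = tr(a)*tr(b a) - tr(b)   [square of a] = x*z - y
tr(a^2 b a) = tr(a)*tr(b a^2) - tr(b a)   [square of a] = x^2*z - x*y - z
apply: tr(b a b a) = tr(a b)*tr(a b) - tr(1)   [split at a repeated a] = z^2 - 2
apply: tr(b a b) = tr(b)*tr(a b) - tr(a)   [square of b] = y*z - x
tr(a^2 b a b) = tr(a)*tr(b a b a) - tr(b a b)   [square of a] = x*z^2 - y*z - x
apply: tr(a b a b^-1 a) = tr(a^2 b a)*tr(b) - tr(a^2 b a b)   [inverse elimination on b] = x^2*y*z - x*y^2 - x*z^2 + x

x^2*y*z - x*y^2 - x*z^2 + x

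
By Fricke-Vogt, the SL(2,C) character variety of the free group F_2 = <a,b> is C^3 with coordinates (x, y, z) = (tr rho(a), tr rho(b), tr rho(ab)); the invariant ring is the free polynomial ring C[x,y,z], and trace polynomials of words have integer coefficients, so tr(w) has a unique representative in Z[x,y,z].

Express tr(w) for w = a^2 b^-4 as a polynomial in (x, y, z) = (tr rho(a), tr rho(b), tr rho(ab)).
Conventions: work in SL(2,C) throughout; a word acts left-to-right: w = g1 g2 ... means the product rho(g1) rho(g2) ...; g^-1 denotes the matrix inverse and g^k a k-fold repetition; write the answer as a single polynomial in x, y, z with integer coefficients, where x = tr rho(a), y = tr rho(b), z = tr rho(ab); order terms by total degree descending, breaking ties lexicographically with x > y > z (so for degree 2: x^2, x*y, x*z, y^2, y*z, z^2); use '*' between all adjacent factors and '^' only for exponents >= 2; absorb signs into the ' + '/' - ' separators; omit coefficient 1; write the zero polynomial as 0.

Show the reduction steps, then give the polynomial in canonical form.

tr(a^2) = tr(a) * tr(a) - tr(1)  (reduce the a square) = x^2 - 2
tr(a^2 b) = tr(a) * tr(b a) - tr(b)  (reduce the a square) = x*z - y
apply: tr(b^-1 a^2) = tr(a^2) * tr(b) - tr(a^2 b)  (eliminate b^-1) = x^2*y - x*z - y
tr(b^-1 a^2 b^-1) = tr(b^-1 a^2) * tr(b) - tr(b^-1 a^2 b)  (eliminate b^-1) = x^2*y^2 - x*y*z - x^2 - y^2 + 2
use: tr(b^-3 a^2) = tr(b^-1 a^2 b^-1) * tr(b) - tr(b^-1 a^2)  (eliminate b^-1) = x^2*y^3 - x*y^2*z - 2*x^2*y - y^3 + x*z + 3*y
apply: tr(a^2 b^-4) = tr(b^-3 a^2) * tr(b) - tr(b^-3 a^2 b)  (eliminate b^-1) = x^2*y^4 - x*y^3*z - 3*x^2*y^2 - y^4 + 2*x*y*z + x^2 + 4*y^2 - 2

x^2*y^4 - x*y^3*z - 3*x^2*y^2 - y^4 + 2*x*y*z + x^2 + 4*y^2 - 2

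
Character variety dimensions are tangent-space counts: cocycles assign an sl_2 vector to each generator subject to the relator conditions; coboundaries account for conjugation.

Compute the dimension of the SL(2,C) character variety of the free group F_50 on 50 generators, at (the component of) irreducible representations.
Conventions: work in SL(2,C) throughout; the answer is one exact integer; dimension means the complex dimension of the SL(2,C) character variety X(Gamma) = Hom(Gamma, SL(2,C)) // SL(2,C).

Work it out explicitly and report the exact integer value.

Gamma = F_50 has 50 generators and no relators.
So Z^1 = (sl_2)^50 in full: dim Z^1 = 150.
At an irreducible rho the centralizer of the image in sl_2 is 0, so the coboundary map sl_2 -> Z^1 is injective: dim B^1 = 3.
Therefore dim X = 150 - 3 = 147.

147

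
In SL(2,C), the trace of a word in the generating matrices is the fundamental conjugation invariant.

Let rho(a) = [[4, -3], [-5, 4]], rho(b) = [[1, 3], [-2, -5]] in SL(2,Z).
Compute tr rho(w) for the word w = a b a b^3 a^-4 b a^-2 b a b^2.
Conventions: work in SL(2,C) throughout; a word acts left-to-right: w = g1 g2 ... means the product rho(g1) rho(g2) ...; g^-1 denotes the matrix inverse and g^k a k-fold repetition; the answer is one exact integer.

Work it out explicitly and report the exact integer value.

89798491868

rho(a) = [[4, -3], [-5, 4]]
... * rho(b) = [[1, 3], [-2, -5]]  ->  [[10, 27], [-13, -35]]
... * rho(a) = [[4, -3], [-5, 4]]  ->  [[-95, 78], [123, -101]]
... * rho(b) = [[1, 3], [-2, -5]]  ->  [[-251, -675], [325, 874]]
... * rho(b) = [[1, 3], [-2, -5]]  ->  [[1099, 2622], [-1423, -3395]]
... * rho(b) = [[1, 3], [-2, -5]]  ->  [[-4145, -9813], [5367, 12706]]
... * rho(a^-1) = [[4, 3], [5, 4]]  ->  [[-65645, -51687], [84998, 66925]]
... * rho(a^-1) = [[4, 3], [5, 4]]  ->  [[-521015, -403683], [674617, 522694]]
... * rho(a^-1) = [[4, 3], [5, 4]]  ->  [[-4102475, -3177777], [5311938, 4114627]]
... * rho(a^-1) = [[4, 3], [5, 4]]  ->  [[-32298785, -25018533], [41820887, 32394322]]
... * rho(b) = [[1, 3], [-2, -5]]  ->  [[17738281, 28196310], [-22967757, -36508949]]
... * rho(a^-1) = [[4, 3], [5, 4]]  ->  [[211934674, 166000083], [-274415773, -214939067]]
... * rho(a^-1) = [[4, 3], [5, 4]]  ->  [[1677739111, 1299804354], [-2172358427, -1683003587]]
... * rho(b) = [[1, 3], [-2, -5]]  ->  [[-921869597, -1465804437], [1193648747, 1897942654]]
... * rho(a) = [[4, -3], [-5, 4]]  ->  [[3641543797, -3097608957], [-4715118282, 4010824375]]
... * rho(b) = [[1, 3], [-2, -5]]  ->  [[9836761711, 26412676176], [-12736767032, -34199476721]]
... * rho(b) = [[1, 3], [-2, -5]]  ->  [[-42988590641, -102553095747], [55662186410, 132787082509]]
tr = -42988590641 + 132787082509 = 89798491868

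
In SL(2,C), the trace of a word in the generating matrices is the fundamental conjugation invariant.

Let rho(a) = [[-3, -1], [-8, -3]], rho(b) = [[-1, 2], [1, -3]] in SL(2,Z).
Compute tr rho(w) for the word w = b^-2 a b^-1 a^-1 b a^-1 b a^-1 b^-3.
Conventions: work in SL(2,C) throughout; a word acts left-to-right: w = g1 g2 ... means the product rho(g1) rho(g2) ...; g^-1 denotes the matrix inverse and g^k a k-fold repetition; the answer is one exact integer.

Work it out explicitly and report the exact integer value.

-33925831

rho(b^-1) = [[-3, -2], [-1, -1]]
... * rho(b^-1) = [[-3, -2], [-1, -1]]  ->  [[11, 8], [4, 3]]
... * rho(a) = [[-3, -1], [-8, -3]]  ->  [[-97, -35], [-36, -13]]
... * rho(b^-1) = [[-3, -2], [-1, -1]]  ->  [[326, 229], [121, 85]]
... * rho(a^-1) = [[-3, 1], [8, -3]]  ->  [[854, -361], [317, -134]]
... * rho(b) = [[-1, 2], [1, -3]]  ->  [[-1215, 2791], [-451, 1036]]
... * rho(a^-1) = [[-3, 1], [8, -3]]  ->  [[25973, -9588], [9641, -3559]]
... * rho(b) = [[-1, 2], [1, -3]]  ->  [[-35561, 80710], [-13200, 29959]]
... * rho(a^-1) = [[-3, 1], [8, -3]]  ->  [[752363, -277691], [279272, -103077]]
... * rho(b^-1) = [[-3, -2], [-1, -1]]  ->  [[-1979398, -1227035], [-734739, -455467]]
... * rho(b^-1) = [[-3, -2], [-1, -1]]  ->  [[7165229, 5185831], [2659684, 1924945]]
... * rho(b^-1) = [[-3, -2], [-1, -1]]  ->  [[-26681518, -19516289], [-9903997, -7244313]]
tr = -26681518 + -7244313 = -33925831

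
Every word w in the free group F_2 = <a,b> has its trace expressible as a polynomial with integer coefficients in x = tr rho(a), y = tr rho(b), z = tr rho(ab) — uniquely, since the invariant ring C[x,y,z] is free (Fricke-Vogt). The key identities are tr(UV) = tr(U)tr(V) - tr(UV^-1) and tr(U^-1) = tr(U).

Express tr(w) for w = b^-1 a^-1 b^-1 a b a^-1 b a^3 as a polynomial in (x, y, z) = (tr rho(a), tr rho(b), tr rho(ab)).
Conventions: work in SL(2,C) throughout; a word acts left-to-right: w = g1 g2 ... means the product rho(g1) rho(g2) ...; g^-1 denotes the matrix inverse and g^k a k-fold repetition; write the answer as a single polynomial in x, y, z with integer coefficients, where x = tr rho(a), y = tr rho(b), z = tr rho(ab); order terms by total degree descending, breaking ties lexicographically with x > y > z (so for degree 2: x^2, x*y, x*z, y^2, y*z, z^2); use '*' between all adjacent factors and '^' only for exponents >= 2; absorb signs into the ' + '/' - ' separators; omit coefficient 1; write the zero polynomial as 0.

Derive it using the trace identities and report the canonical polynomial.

tr(a b a) = tr(a) * tr(b a) - tr(b) = x*z - y
tr(a^3 b) = tr(a) * tr(a b a) - tr(a b) = x^2*z - x*y - z
tr(a^2) = tr(a) * tr(a) - tr(1) = x^2 - 2
tr(a^3) = tr(a) * tr(a^2) - tr(a) = x^3 - 3*x
next, tr(a b^2 a^2) = tr(b) * tr(a^3 b) - tr(a^3) = x^2*y*z - x^3 - x*y^2 - y*z + 3*x
next, tr(b^2 a) = tr(b) * tr(a b) - tr(a) = y*z - x
tr(b^2) = tr(b) * tr(b) - tr(1) = y^2 - 2
tr(a b^2 a) = tr(a) * tr(b^2 a) - tr(b^2) = x*y*z - x^2 - y^2 + 2
and tr(a b^2 a^3) = tr(a) * tr(a b^2 a^2) - tr(a b^2 a) = x^3*y*z - x^4 - x^2*y^2 - 2*x*y*z + 4*x^2 + y^2 - 2
tr(a b a b) = tr(a b) * tr(a b) - tr(1)   [split at repeated a] = z^2 - 2
tr(b a b^2 a) = tr(b) * tr(a b a b) - tr(a b a) = y*z^2 - x*z - y
tr(b a b^2) = tr(b) * tr(b a b) - tr(b a) = y^2*z - x*y - z
and tr(b a b^2 a^2) = tr(a) * tr(b a b^2 a) - tr(b a b^2) = x*y*z^2 - x^2*z - y^2*z + z
and tr(a b^2 a^3 b) = tr(a) * tr(b a b^2 a^2) - tr(b a b^2 a) = x^2*y*z^2 - x^3*z - x*y^2*z - y*z^2 + 2*x*z + y
tr(b^-1 a b^2 a^3) = tr(a b^2 a^3) * tr(b) - tr(a b^2 a^3 b) = x^3*y^2*z - x^4*y - x^2*y^3 - x^2*y*z^2 + x^3*z - x*y^2*z + 4*x^2*y + y^3 + y*z^2 - 2*x*z - 3*y
tr(b^-1 a b^2 a^3 b^-1) = tr(b^-1 a b^2 a^3) * tr(b) - tr(b^-1 a b^2 a^3 b) = x^3*y^3*z - x^4*y^2 - x^2*y^4 - x^2*y^2*z^2 - x*y^3*z + x^4 + 5*x^2*y^2 + y^4 + y^2*z^2 - 4*x^2 - 4*y^2 + 2
next, tr(b a^4) = tr(a) * tr(b a^3) - tr(b a^2) = x^3*z - x^2*y - 2*x*z + y
and tr(a^5 b) = tr(a) * tr(b a^4) - tr(b a^3) = x^4*z - x^3*y - 3*x^2*z + 2*x*y + z
tr(a^4) = tr(a) * tr(a^3) - tr(a^2) = x^4 - 4*x^2 + 2
tr(a^5) = tr(a) * tr(a^4) - tr(a^3) = x^5 - 5*x^3 + 5*x
tr(a^2 b^2 a^3) = tr(b) * tr(a^5 b) - tr(a^5) = x^4*y*z - x^5 - x^3*y^2 - 3*x^2*y*z + 5*x^3 + 2*x*y^2 + y*z - 5*x
tr(b^2 a^2 b) = tr(b) * tr(a^2 b^2) - tr(a^2 b) = x*y^2*z - x^2*y - y^3 - x*z + 3*y
tr(a b a^2 b^2 a) = tr(a) * tr(b^2 a^2 b a) - tr(b^2 a^2 b) = x^2*y*z^2 - x^3*z - 2*x*y^2*z + x^2*y + y^3 + 2*x*z - 3*y
tr(a b a^2 b^2) = tr(a) * tr(b^2 a b a) - tr(b^2 a b) = x*y*z^2 - x^2*z - y^2*z + z
tr(a^2 b^2 a^3 b) = tr(a) * tr(a b a^2 b^2 a) - tr(a b a^2 b^2) = x^3*y*z^2 - x^4*z - 2*x^2*y^2*z + x^3*y + x*y^3 - x*y*z^2 + 3*x^2*z + y^2*z - 3*x*y - z
tr(a b^2 a^3 b^-1 a) = tr(a^2 b^2 a^3) * tr(b) - tr(a^2 b^2 a^3 b) = x^4*y^2*z - x^5*y - x^3*y^3 - x^3*y*z^2 + x^4*z - x^2*y^2*z + 4*x^3*y + x*y^3 + x*y*z^2 - 3*x^2*z - 2*x*y + z
and tr(a b a b^2 a^3) = tr(a) * tr(a^2 b a b^2 a) - tr(a^2 b a b^2) = x^3*y*z^2 - x^4*z - x^2*y^2*z - 2*x*y*z^2 + 3*x^2*z + y^2*z + x*y - z
next, tr(b a b a b a) = tr(b a b a) * tr(b a) - tr(a b)   [split at repeated b] = z^3 - 3*z
tr(a b a b a b a) = tr(a) * tr(b a b a b a) - tr(b a b a b) = x*z^3 - y*z^2 - 2*x*z + y
and tr(a^3 b a b a b) = tr(a) * tr(a b a b a b a) - tr(a b a b a b) = x^2*z^3 - x*y*z^2 - 2*x^2*z - z^3 + x*y + 3*z
next, tr(a b a b a) = tr(a) * tr(b a b a) - tr(b a b) = x*z^2 - y*z - x
next, tr(a^2 b a b a) = tr(a) * tr(a b a b a) - tr(a b a b) = x^2*z^2 - x*y*z - x^2 - z^2 + 2
next, tr(a^3 b a b a) = tr(a) * tr(a^2 b a b a) - tr(a^2 b a b) = x^3*z^2 - x^2*y*z - x^3 - 2*x*z^2 + y*z + 3*x
tr(a b a b^2 a^3 b) = tr(b) * tr(a^3 b a b a b) - tr(a^3 b a b a) = x^2*y*z^3 - x^3*z^2 - x*y^2*z^2 - x^2*y*z - y*z^3 + x^3 + x*y^2 + 2*x*z^2 + 2*y*z - 3*x
tr(a b^2 a^3 b^-1 a b) = tr(a b a b^2 a^3) * tr(b) - tr(a b a b^2 a^3 b) = x^3*y^2*z^2 - x^4*y*z - x^2*y^3*z - x^2*y*z^3 + x^3*z^2 - x*y^2*z^2 + 4*x^2*y*z + y^3*z + y*z^3 - x^3 - 2*x*z^2 - 3*y*z + 3*x
tr(b^-1 a b^2 a^3 b^-1 a) = tr(a b^2 a^3 b^-1 a) * tr(b) - tr(a b^2 a^3 b^-1 a b) = x^4*y^3*z - x^5*y^2 - x^3*y^4 - 2*x^3*y^2*z^2 + 2*x^4*y*z + x^2*y*z^3 + 4*x^3*y^2 - x^3*z^2 + x*y^4 + 2*x*y^2*z^2 - 7*x^2*y*z - y^3*z - y*z^3 + x^3 - 2*x*y^2 + 2*x*z^2 + 4*y*z - 3*x
tr(b a^3 b^-1 a^-1 b^-1 a b) = tr(b^-1 a b^2 a^3 b^-1) * tr(a) - tr(b^-1 a b^2 a^3 b^-1 a) = x^3*y^2*z^2 - 2*x^4*y*z - x^2*y^3*z - x^2*y*z^3 + x^5 + x^3*y^2 + x^3*z^2 - x*y^2*z^2 + 7*x^2*y*z + y^3*z + y*z^3 - 5*x^3 - 2*x*y^2 - 2*x*z^2 - 4*y*z + 5*x
tr(b^2 a b a b a) = tr(b) * tr(a b a b a b) - tr(a b a b a) = y*z^3 - x*z^2 - 2*y*z + x
tr(b^2 a b a b) = tr(b) * tr(a b a b^2) - tr(a b a b) = y^2*z^2 - x*y*z - y^2 - z^2 + 2
tr(a b^2 a b a b a) = tr(a) * tr(b^2 a b a b a) - tr(b^2 a b a b) = x*y*z^3 - x^2*z^2 - y^2*z^2 - x*y*z + x^2 + y^2 + z^2 - 2
tr(b a b a b a^3 b) = tr(a) * tr(a b^2 a b a b a) - tr(a b^2 a b a b) = x^2*y*z^3 - x^3*z^2 - x*y^2*z^2 - x^2*y*z - y*z^3 + x^3 + x*y^2 + 2*x*z^2 + 2*y*z - 3*x
next, tr(b a b a b a b a) = tr(a b a b a b) * tr(a b) - tr(b a b a)   [split at repeated a] = z^4 - 4*z^2 + 2
tr(a b a b a b a b a) = tr(a) * tr(b a b a b a b a) - tr(b a b a b a b) = x*z^4 - y*z^3 - 3*x*z^2 + 2*y*z + x
tr(b a b a b a^3 b a) = tr(a) * tr(a b a b a b a b a) - tr(a b a b a b a b) = x^2*z^4 - x*y*z^3 - 3*x^2*z^2 - z^4 + 2*x*y*z + x^2 + 4*z^2 - 2
and tr(a^-1 b a b a b a^3 b) = tr(b a b a b a^3 b) * tr(a) - tr(b a b a b a^3 b a) = x^3*y*z^3 - x^4*z^2 - x^2*y^2*z^2 - x^2*z^4 - x^3*y*z + x^4 + x^2*y^2 + 5*x^2*z^2 + z^4 - 4*x^2 - 4*z^2 + 2
next, tr(a b a b a^3 b^-1 a^-1 b) = tr(a^-1 b a b a b a^3) * tr(b) - tr(a^-1 b a b a b a^3 b) = -x^3*y*z^3 + x^4*z^2 + x^2*y^2*z^2 + x^2*z^4 + x^3*y*z + x*y*z^3 - x^4 - x^2*y^2 - 5*x^2*z^2 - y^2*z^2 - z^4 - 2*x*y*z + 4*x^2 + y^2 + 4*z^2 - 2
tr(b a^3 b^-1 a^-1 b^-1 a b a) = tr(a b a b a^3 b^-1 a^-1) * tr(b) - tr(a b a b a^3 b^-1 a^-1 b) = x^3*y*z^3 - x^4*z^2 - x^2*y^2*z^2 - x^2*z^4 - x*y*z^3 + x^4 + 5*x^2*z^2 + y^2*z^2 + z^4 - 4*x^2 - 4*z^2 + 2
tr(b^-1 a^-1 b^-1 a b a^-1 b a^3) = tr(b a^3 b^-1 a^-1 b^-1 a b) * tr(a) - tr(b a^3 b^-1 a^-1 b^-1 a b a) = x^4*y^2*z^2 - 2*x^5*y*z - x^3*y^3*z - 2*x^3*y*z^3 + x^6 + x^4*y^2 + 2*x^4*z^2 + x^2*z^4 + 7*x^3*y*z + x*y^3*z + 2*x*y*z^3 - 6*x^4 - 2*x^2*y^2 - 7*x^2*z^2 - y^2*z^2 - z^4 - 4*x*y*z + 9*x^2 + 4*z^2 - 2

x^4*y^2*z^2 - 2*x^5*y*z - x^3*y^3*z - 2*x^3*y*z^3 + x^6 + x^4*y^2 + 2*x^4*z^2 + x^2*z^4 + 7*x^3*y*z + x*y^3*z + 2*x*y*z^3 - 6*x^4 - 2*x^2*y^2 - 7*x^2*z^2 - y^2*z^2 - z^4 - 4*x*y*z + 9*x^2 + 4*z^2 - 2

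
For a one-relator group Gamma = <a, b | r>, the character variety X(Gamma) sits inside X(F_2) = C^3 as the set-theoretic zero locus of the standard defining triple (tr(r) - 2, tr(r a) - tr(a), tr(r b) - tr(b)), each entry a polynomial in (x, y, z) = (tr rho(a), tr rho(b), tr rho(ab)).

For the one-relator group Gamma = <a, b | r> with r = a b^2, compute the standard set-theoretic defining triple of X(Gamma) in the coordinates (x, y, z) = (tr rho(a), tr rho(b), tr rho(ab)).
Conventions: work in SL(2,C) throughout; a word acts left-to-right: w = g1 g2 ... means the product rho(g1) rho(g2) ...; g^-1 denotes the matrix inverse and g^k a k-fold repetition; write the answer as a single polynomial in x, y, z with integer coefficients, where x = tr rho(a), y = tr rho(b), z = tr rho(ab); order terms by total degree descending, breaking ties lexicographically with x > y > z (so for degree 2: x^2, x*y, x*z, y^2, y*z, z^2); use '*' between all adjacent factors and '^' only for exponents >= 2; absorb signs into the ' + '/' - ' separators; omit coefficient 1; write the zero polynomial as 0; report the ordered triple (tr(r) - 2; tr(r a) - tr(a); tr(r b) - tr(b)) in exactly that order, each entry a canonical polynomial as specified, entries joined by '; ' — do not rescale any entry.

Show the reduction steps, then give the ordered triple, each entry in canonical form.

y*z - x - 2; x*y*z - x^2 - y^2 - x + 2; y^2*z - x*y - y - z

trace(a b^2) = trace(b) trace(a b) - trace(a)  (reduce the b square) = y*z - x
trace(b^2) = trace(b) trace(b) - trace(1)   [square of b] = y^2 - 2
trace(a b^2 a) = trace(a) trace(b^2 a) - trace(b^2)   [square of a] = x*y*z - x^2 - y^2 + 2
trace(a b^3) = trace(b) trace(b a b) - trace(b a)  (reduce the b square) = y^2*z - x*y - z
assemble the triple (trace(r) - 2; trace(r a) - x; trace(r b) - y)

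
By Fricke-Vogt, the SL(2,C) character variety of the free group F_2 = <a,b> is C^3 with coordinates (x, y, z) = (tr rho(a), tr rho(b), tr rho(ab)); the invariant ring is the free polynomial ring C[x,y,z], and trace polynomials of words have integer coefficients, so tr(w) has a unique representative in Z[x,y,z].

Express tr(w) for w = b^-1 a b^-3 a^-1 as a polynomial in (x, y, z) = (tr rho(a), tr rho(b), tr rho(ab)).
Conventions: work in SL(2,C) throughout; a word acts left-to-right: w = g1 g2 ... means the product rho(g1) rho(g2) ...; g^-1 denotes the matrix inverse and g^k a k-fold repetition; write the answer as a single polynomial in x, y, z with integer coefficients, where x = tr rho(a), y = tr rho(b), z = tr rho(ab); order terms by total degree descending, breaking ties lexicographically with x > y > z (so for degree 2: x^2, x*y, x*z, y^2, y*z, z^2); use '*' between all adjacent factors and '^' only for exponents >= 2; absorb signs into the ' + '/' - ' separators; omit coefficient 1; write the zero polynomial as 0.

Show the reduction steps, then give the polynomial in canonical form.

x*y^3*z - x^2*y^2 - y^2*z^2 - x*y*z + x^2 + y^2 + z^2 - 2

tr(b^-1) = tr(b) = y
tr(b^-2) = tr(b^-1) * tr(b) - tr(1) = y^2 - 2
next, tr(b a b) = tr(b) * tr(a b) - tr(a) = y*z - x
tr(b a b a) = tr(b a) * tr(b a) - tr(1)   [split at repeated b] = z^2 - 2
next, tr(a^-1 b a b) = tr(b a b) * tr(a) - tr(b a b a) = x*y*z - x^2 - z^2 + 2
next, tr(a^-1 b a b^-1) = tr(a^-1 b a) * tr(b) - tr(a^-1 b a b) = -x*y*z + x^2 + y^2 + z^2 - 2
tr(a b^-2 a^-1 b) = tr(a^-1 b a b^-1) * tr(b) - tr(a^-1 b a) = -x*y^2*z + x^2*y + y^3 + y*z^2 - 3*y
tr(a^-1 b^-1 a b^-2) = tr(a b^-2 a^-1) * tr(b) - tr(a b^-2 a^-1 b) = x*y^2*z - x^2*y - y*z^2 + y
and tr(b^-1 a b^-3 a^-1) = tr(a^-1 b^-1 a b^-2) * tr(b) - tr(a^-1 b^-1 a b^-1) = x*y^3*z - x^2*y^2 - y^2*z^2 - x*y*z + x^2 + y^2 + z^2 - 2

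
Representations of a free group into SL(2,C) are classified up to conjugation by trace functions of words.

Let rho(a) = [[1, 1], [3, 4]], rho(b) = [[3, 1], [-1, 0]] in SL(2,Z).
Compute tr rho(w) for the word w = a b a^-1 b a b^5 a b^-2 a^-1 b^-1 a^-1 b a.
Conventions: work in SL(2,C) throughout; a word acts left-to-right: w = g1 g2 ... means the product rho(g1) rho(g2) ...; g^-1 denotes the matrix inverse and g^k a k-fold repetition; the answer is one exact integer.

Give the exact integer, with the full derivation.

rho(a) = [[1, 1], [3, 4]]
... * rho(b) = [[3, 1], [-1, 0]]  ->  [[2, 1], [5, 3]]
... * rho(a^-1) = [[4, -1], [-3, 1]]  ->  [[5, -1], [11, -2]]
... * rho(b) = [[3, 1], [-1, 0]]  ->  [[16, 5], [35, 11]]
... * rho(a) = [[1, 1], [3, 4]]  ->  [[31, 36], [68, 79]]
... * rho(b) = [[3, 1], [-1, 0]]  ->  [[57, 31], [125, 68]]
... * rho(b) = [[3, 1], [-1, 0]]  ->  [[140, 57], [307, 125]]
... * rho(b) = [[3, 1], [-1, 0]]  ->  [[363, 140], [796, 307]]
... * rho(b) = [[3, 1], [-1, 0]]  ->  [[949, 363], [2081, 796]]
... * rho(b) = [[3, 1], [-1, 0]]  ->  [[2484, 949], [5447, 2081]]
... * rho(a) = [[1, 1], [3, 4]]  ->  [[5331, 6280], [11690, 13771]]
... * rho(b^-1) = [[0, -1], [1, 3]]  ->  [[6280, 13509], [13771, 29623]]
... * rho(b^-1) = [[0, -1], [1, 3]]  ->  [[13509, 34247], [29623, 75098]]
... * rho(a^-1) = [[4, -1], [-3, 1]]  ->  [[-48705, 20738], [-106802, 45475]]
... * rho(b^-1) = [[0, -1], [1, 3]]  ->  [[20738, 110919], [45475, 243227]]
... * rho(a^-1) = [[4, -1], [-3, 1]]  ->  [[-249805, 90181], [-547781, 197752]]
... * rho(b) = [[3, 1], [-1, 0]]  ->  [[-839596, -249805], [-1841095, -547781]]
... * rho(a) = [[1, 1], [3, 4]]  ->  [[-1589011, -1838816], [-3484438, -4032219]]
tr = -1589011 + -4032219 = -5621230

-5621230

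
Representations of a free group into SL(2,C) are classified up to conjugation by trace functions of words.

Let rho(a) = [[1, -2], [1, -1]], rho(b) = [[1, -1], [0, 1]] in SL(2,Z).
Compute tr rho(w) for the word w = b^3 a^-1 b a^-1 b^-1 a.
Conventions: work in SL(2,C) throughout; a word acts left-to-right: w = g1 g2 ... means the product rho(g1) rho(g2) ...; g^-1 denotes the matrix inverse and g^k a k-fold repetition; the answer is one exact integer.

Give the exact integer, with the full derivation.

rho(b) = [[1, -1], [0, 1]]
... * rho(b) = [[1, -1], [0, 1]]  ->  [[1, -2], [0, 1]]
... * rho(b) = [[1, -1], [0, 1]]  ->  [[1, -3], [0, 1]]
... * rho(a^-1) = [[-1, 2], [-1, 1]]  ->  [[2, -1], [-1, 1]]
... * rho(b) = [[1, -1], [0, 1]]  ->  [[2, -3], [-1, 2]]
... * rho(a^-1) = [[-1, 2], [-1, 1]]  ->  [[1, 1], [-1, 0]]
... * rho(b^-1) = [[1, 1], [0, 1]]  ->  [[1, 2], [-1, -1]]
... * rho(a) = [[1, -2], [1, -1]]  ->  [[3, -4], [-2, 3]]
tr = 3 + 3 = 6

6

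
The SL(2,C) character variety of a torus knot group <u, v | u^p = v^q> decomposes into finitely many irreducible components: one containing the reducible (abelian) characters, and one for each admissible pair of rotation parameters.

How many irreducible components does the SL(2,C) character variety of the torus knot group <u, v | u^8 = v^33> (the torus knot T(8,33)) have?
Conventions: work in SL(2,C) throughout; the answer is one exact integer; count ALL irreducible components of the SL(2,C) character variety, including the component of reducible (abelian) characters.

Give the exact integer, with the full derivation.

113

For T(8,33): irreducibility forces the central element u^8 = v^33 to one of +I, -I.
So on each irreducible component the traces are pinned: tr(u) = 2*cos(pi*alpha/8) with 1 <= alpha <= 7, tr(v) = 2*cos(pi*beta/33) with 1 <= beta <= 32.
The two central values (-1)^alpha I and (-1)^beta I must be the same matrix, so alpha and beta share a parity.
Counting: 4 odd alphas x 16 odd betas + 3 even alphas x 16 even betas = 64 + 48 = 112.
components with irreducible characters: 112; plus the single component of reducible (abelian) characters: total 113.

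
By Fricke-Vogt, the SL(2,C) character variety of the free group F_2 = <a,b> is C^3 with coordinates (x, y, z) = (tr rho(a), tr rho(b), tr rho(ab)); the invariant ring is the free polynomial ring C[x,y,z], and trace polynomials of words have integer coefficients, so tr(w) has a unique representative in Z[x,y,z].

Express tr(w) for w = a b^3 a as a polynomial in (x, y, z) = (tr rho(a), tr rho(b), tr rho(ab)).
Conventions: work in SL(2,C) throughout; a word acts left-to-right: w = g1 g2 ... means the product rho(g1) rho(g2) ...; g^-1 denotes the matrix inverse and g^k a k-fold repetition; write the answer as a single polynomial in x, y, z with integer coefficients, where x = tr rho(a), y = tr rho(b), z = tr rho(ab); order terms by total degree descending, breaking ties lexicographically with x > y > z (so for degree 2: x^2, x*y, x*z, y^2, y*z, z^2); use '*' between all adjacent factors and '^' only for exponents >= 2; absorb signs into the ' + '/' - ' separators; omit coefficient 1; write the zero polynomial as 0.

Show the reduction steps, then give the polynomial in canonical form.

trace(a b^2) = trace(b)*trace(a b) - trace(a)  (reduce the b square) = y*z - x
trace(b^3 a) = trace(b)*trace(a b^2) - trace(a b)  (reduce the b square) = y^2*z - x*y - z
trace(b^2) = trace(b)*trace(b) - trace(1)  (reduce the b square) = y^2 - 2
trace(b^3) = trace(b)*trace(b^2) - trace(b)  (reduce the b square) = y^3 - 3*y
trace(a b^3 a) = trace(a)*trace(b^3 a) - trace(b^3)  (reduce the a square) = x*y^2*z - x^2*y - y^3 - x*z + 3*y

x*y^2*z - x^2*y - y^3 - x*z + 3*y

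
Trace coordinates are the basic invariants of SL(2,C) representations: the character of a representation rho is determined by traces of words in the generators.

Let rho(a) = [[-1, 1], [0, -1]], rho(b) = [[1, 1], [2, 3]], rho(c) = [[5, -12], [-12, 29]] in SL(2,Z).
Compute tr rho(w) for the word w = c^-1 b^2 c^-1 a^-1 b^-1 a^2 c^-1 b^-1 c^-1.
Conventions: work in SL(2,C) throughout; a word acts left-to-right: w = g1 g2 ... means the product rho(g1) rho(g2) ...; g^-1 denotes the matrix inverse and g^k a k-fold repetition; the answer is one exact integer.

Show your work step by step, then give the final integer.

-3165274

rho(c^-1) = [[29, 12], [12, 5]]
... * rho(b) = [[1, 1], [2, 3]]  ->  [[53, 65], [22, 27]]
... * rho(b) = [[1, 1], [2, 3]]  ->  [[183, 248], [76, 103]]
... * rho(c^-1) = [[29, 12], [12, 5]]  ->  [[8283, 3436], [3440, 1427]]
... * rho(a^-1) = [[-1, -1], [0, -1]]  ->  [[-8283, -11719], [-3440, -4867]]
... * rho(b^-1) = [[3, -1], [-2, 1]]  ->  [[-1411, -3436], [-586, -1427]]
... * rho(a) = [[-1, 1], [0, -1]]  ->  [[1411, 2025], [586, 841]]
... * rho(a) = [[-1, 1], [0, -1]]  ->  [[-1411, -614], [-586, -255]]
... * rho(c^-1) = [[29, 12], [12, 5]]  ->  [[-48287, -20002], [-20054, -8307]]
... * rho(b^-1) = [[3, -1], [-2, 1]]  ->  [[-104857, 28285], [-43548, 11747]]
... * rho(c^-1) = [[29, 12], [12, 5]]  ->  [[-2701433, -1116859], [-1121928, -463841]]
tr = -2701433 + -463841 = -3165274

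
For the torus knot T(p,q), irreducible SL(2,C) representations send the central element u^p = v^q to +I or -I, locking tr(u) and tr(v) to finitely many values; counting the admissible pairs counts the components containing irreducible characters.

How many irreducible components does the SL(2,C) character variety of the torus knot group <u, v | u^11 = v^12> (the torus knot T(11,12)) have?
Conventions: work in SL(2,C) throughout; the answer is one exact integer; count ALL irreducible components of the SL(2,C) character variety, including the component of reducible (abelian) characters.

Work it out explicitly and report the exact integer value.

56

For T(11,12): irreducibility forces the central element u^11 = v^12 to one of +I, -I.
This locks tr(u) to 2*cos(pi*alpha/11), alpha in 1..10, and tr(v) to 2*cos(pi*beta/12), beta in 1..11, on each component of irreducible characters.
The two central values (-1)^alpha I and (-1)^beta I must be the same matrix, so alpha and beta share a parity.
Enumerate parity-matched pairs: 5*6 odd-odd plus 5*5 even-even gives 55.
That is 55 components of irreducible characters, and with the reducible (abelian) component the total is 56.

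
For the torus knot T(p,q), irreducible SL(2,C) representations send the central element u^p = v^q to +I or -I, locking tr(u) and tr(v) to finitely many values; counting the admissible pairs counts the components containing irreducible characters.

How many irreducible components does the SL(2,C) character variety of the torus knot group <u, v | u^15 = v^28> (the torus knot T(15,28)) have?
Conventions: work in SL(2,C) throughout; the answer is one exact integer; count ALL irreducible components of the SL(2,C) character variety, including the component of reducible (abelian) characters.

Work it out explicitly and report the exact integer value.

190

For T(15,28): irreducibility forces the central element u^15 = v^28 to one of +I, -I.
This locks tr(u) to 2*cos(pi*alpha/15), alpha in 1..14, and tr(v) to 2*cos(pi*beta/28), beta in 1..27, on each component of irreducible characters.
u^15 = (-1)^alpha I and v^28 = (-1)^beta I must agree, so alpha and beta have equal parity.
Enumerate parity-matched pairs: 7*14 odd-odd plus 7*13 even-even gives 189.
Total: 189 irreducible-character components + 1 reducible (abelian) component = 190.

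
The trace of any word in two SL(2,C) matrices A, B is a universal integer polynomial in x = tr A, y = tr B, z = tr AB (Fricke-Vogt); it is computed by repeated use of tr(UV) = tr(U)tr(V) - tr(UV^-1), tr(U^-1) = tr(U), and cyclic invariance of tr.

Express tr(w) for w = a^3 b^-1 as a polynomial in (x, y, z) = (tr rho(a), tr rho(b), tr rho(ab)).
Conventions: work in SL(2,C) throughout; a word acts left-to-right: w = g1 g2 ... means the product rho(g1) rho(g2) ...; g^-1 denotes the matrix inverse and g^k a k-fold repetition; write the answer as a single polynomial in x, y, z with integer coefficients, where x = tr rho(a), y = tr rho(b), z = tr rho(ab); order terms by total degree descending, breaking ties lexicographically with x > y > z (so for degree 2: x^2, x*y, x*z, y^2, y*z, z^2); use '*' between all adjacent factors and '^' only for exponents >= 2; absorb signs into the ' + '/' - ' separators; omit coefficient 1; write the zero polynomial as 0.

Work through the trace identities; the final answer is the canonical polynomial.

x^3*y - x^2*z - 2*x*y + z

tr(a^2) = tr(a) tr(a) - tr(1) = x^2 - 2
reduce: tr(a^3) = tr(a) tr(a^2) - tr(a) = x^3 - 3*x
tr(a b a) = tr(a) tr(b a) - tr(b) = x*z - y
so tr(a^3 b) = tr(a) tr(a b a) - tr(a b) = x^2*z - x*y - z
tr(a^3 b^-1) = tr(a^3) tr(b) - tr(a^3 b) = x^3*y - x^2*z - 2*x*y + z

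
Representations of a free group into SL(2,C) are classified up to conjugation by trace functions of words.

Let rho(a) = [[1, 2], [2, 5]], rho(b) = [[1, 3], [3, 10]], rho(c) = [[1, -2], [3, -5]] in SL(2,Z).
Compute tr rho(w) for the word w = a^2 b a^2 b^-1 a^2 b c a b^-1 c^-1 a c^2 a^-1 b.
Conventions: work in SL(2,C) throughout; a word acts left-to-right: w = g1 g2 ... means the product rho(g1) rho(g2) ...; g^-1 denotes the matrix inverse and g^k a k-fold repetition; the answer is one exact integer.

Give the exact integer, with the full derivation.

349884442

rho(a) = [[1, 2], [2, 5]]
... * rho(a) = [[1, 2], [2, 5]]  ->  [[5, 12], [12, 29]]
... * rho(b) = [[1, 3], [3, 10]]  ->  [[41, 135], [99, 326]]
... * rho(a) = [[1, 2], [2, 5]]  ->  [[311, 757], [751, 1828]]
... * rho(a) = [[1, 2], [2, 5]]  ->  [[1825, 4407], [4407, 10642]]
... * rho(b^-1) = [[10, -3], [-3, 1]]  ->  [[5029, -1068], [12144, -2579]]
... * rho(a) = [[1, 2], [2, 5]]  ->  [[2893, 4718], [6986, 11393]]
... * rho(a) = [[1, 2], [2, 5]]  ->  [[12329, 29376], [29772, 70937]]
... * rho(b) = [[1, 3], [3, 10]]  ->  [[100457, 330747], [242583, 798686]]
... * rho(c) = [[1, -2], [3, -5]]  ->  [[1092698, -1854649], [2638641, -4478596]]
... * rho(a) = [[1, 2], [2, 5]]  ->  [[-2616600, -7087849], [-6318551, -17115698]]
... * rho(b^-1) = [[10, -3], [-3, 1]]  ->  [[-4902453, 761951], [-11838416, 1839955]]
... * rho(c^-1) = [[-5, 2], [-3, 1]]  ->  [[22226412, -9042955], [53672215, -21836877]]
... * rho(a) = [[1, 2], [2, 5]]  ->  [[4140502, -761951], [9998461, -1839955]]
... * rho(c) = [[1, -2], [3, -5]]  ->  [[1854649, -4471249], [4478596, -10797147]]
... * rho(c) = [[1, -2], [3, -5]]  ->  [[-11559098, 18646947], [-27912845, 45028543]]
... * rho(a^-1) = [[5, -2], [-2, 1]]  ->  [[-95089384, 41765143], [-229621311, 100854233]]
... * rho(b) = [[1, 3], [3, 10]]  ->  [[30206045, 132383278], [72941388, 319678397]]
tr = 30206045 + 319678397 = 349884442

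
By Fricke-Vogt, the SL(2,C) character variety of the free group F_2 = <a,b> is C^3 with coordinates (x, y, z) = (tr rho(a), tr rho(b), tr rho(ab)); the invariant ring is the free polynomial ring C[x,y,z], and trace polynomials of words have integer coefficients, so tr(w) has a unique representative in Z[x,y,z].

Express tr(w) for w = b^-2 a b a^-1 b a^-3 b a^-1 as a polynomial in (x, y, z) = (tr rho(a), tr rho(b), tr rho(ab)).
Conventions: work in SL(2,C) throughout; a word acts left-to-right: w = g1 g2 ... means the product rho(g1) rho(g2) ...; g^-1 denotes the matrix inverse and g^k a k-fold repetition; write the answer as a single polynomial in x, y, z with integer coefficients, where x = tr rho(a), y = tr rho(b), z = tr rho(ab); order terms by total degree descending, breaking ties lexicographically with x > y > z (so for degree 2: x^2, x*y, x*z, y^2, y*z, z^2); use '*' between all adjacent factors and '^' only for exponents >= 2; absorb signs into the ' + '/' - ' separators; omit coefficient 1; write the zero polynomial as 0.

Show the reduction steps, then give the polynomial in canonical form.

-x^5*y^4*z + x^6*y^3 + x^4*y^5 + 3*x^4*y^3*z^2 - 2*x^5*y^2*z - 3*x^3*y^2*z^3 - 6*x^4*y^3 + x^4*y*z^2 - 2*x^2*y^5 - 4*x^2*y^3*z^2 + x^2*y*z^4 + 11*x^3*y^2*z + 3*x*y^4*z + 4*x*y^2*z^3 + x^4*y + 8*x^2*y^3 - 5*x^2*y*z^2 - y^3*z^2 - y*z^4 - x^3*z - 13*x*y^2*z - 2*x^2*y + y^3 + 5*y*z^2 + 2*x*z - 3*y

trace(b^2) = trace(b) trace(b) - trace(1) = y^2 - 2
apply: trace(b^2 a) = trace(b) trace(a b) - trace(a) = y*z - x
trace(b a^-1 b) = trace(b^2) trace(a) - trace(b^2 a) = x*y^2 - y*z - x
trace(b a b a) = trace(a b) trace(a b) - trace(1) = z^2 - 2
trace(b a^-1 b a) = trace(b a b) trace(a) - trace(b a b a) = x*y*z - x^2 - z^2 + 2
trace(b a^-1 b a^-1) = trace(b a^-1 b) trace(a) - trace(b a^-1 b a) = x^2*y^2 - 2*x*y*z + z^2 - 2
apply: trace(b a^-1 b a^-2) = trace(b a^-1 b a^-1) trace(a) - trace(b a^-1 b) = x^3*y^2 - 2*x^2*y*z - x*y^2 + x*z^2 + y*z - x
use: trace(a^2 b) = trace(a) trace(b a) - trace(b) = x*z - y
use: trace(a^2) = trace(a) trace(a) - trace(1) = x^2 - 2
use: trace(b a^2 b) = trace(b) trace(a^2 b) - trace(a^2) = x*y*z - x^2 - y^2 + 2
apply: trace(b a^2 b^2) = trace(b) trace(b a^2 b) - trace(b a^2) = x*y^2*z - x^2*y - y^3 - x*z + 3*y
apply: trace(a b a^2 b) = trace(a) trace(b a b a) - trace(b a b) = x*z^2 - y*z - x
use: trace(a b a^2) = trace(a) trace(b a^2) - trace(b a) = x^2*z - x*y - z
use: trace(b a^2 b^2 a) = trace(b) trace(a b a^2 b) - trace(a b a^2) = x*y*z^2 - x^2*z - y^2*z + z
trace(a b^2 a^-1 b a) = trace(b a^2 b^2) trace(a) - trace(b a^2 b^2 a) = x^2*y^2*z - x^3*y - x*y^3 - x*y*z^2 + y^2*z + 3*x*y - z
trace(b a b a b) = trace(b) trace(a b a b) - trace(a b a) = y*z^2 - x*z - y
trace(b a b a b^2) = trace(b) trace(b a b a b) - trace(b a b a) = y^2*z^2 - x*y*z - y^2 - z^2 + 2
trace(a b a b a b) = trace(b a) trace(b a b a) - trace(b^-1 a^-1) = z^3 - 3*z
trace(b a b a b^2 a) = trace(b) trace(a b a b a b) - trace(a b a b a) = y*z^3 - x*z^2 - 2*y*z + x
trace(a b^2 a^-1 b a b) = trace(b a b a b^2) trace(a) - trace(b a b a b^2 a) = x*y^2*z^2 - x^2*y*z - y*z^3 - x*y^2 + 2*y*z + x
trace(a^-1 b a b^-1 a b^2) = trace(a b^2 a^-1 b a) trace(b) - trace(a b^2 a^-1 b a b) = x^2*y^3*z - x^3*y^2 - x*y^4 - 2*x*y^2*z^2 + x^2*y*z + y^3*z + y*z^3 + 4*x*y^2 - 3*y*z - x
apply: trace(b a b^-1 a b^2) = trace(a b^3 a) trace(b) - trace(a b^3 a b) = x*y^3*z - x^2*y^2 - y^4 - y^2*z^2 + 4*y^2 + z^2 - 2
trace(a^-1 b a b^-1 a b^2 a^-1) = trace(a^-1 b a b^-1 a b^2) trace(a) - trace(a^-1 b a b^-1 a b^2 a) = x^3*y^3*z - x^4*y^2 - x^2*y^4 - 2*x^2*y^2*z^2 + x^3*y*z + x*y*z^3 + 5*x^2*y^2 + y^4 + y^2*z^2 - 3*x*y*z - x^2 - 4*y^2 - z^2 + 2
trace(b a^-3 b a b^-1 a b) = trace(a^-1 b a b^-1 a b^2 a^-1) trace(a) - trace(a^-1 b a b^-1 a b^2) = x^4*y^3*z - x^5*y^2 - x^3*y^4 - 2*x^3*y^2*z^2 + x^4*y*z - x^2*y^3*z + x^2*y*z^3 + 6*x^3*y^2 + 2*x*y^4 + 3*x*y^2*z^2 - 4*x^2*y*z - y^3*z - y*z^3 - x^3 - 8*x*y^2 - x*z^2 + 3*y*z + 3*x
trace(b a b^2) = trace(b) trace(a b^2) - trace(a b) = y^2*z - x*y - z
apply: trace(a b a b^2 a) = trace(a) trace(b a b^2 a) - trace(b a b^2) = x*y*z^2 - x^2*z - y^2*z + z
use: trace(b a b^-1 a b a b) = trace(a b a b^2 a) trace(b) - trace(a b a b^2 a b) = x*y^2*z^2 - x^2*y*z - y^3*z - y*z^3 + x*z^2 + 3*y*z - x
use: trace(a b a b a b a) = trace(a) trace(b a b a b a) - trace(b a b a b) = x*z^3 - y*z^2 - 2*x*z + y
trace(a b a b a b a b) = trace(b a b a b a) trace(b a) - trace(a b a b) = z^4 - 4*z^2 + 2
trace(b a b^-1 a b a b a) = trace(a b a b a b a) trace(b) - trace(a b a b a b a b) = x*y*z^3 - y^2*z^2 - z^4 - 2*x*y*z + y^2 + 4*z^2 - 2
use: trace(b a b^-1 a b a b a^-1) = trace(b a b^-1 a b a b) trace(a) - trace(b a b^-1 a b a b a) = x^2*y^2*z^2 - x^3*y*z - x*y^3*z - 2*x*y*z^3 + x^2*z^2 + y^2*z^2 + z^4 + 5*x*y*z - x^2 - y^2 - 4*z^2 + 2
trace(a^-2 b a b^-1 a b a b) = trace(b a b^-1 a b a b a^-1) trace(a) - trace(b a b^-1 a b a b) = x^3*y^2*z^2 - x^4*y*z - x^2*y^3*z - 2*x^2*y*z^3 + x^3*z^2 + x*z^4 + 6*x^2*y*z + y^3*z + y*z^3 - x^3 - x*y^2 - 5*x*z^2 - 3*y*z + 3*x
trace(b a^-3 b a b^-1 a b a) = trace(a^-2 b a b^-1 a b a b) trace(a) - trace(a^-2 b a b^-1 a b a b a) = x^4*y^2*z^2 - x^5*y*z - x^3*y^3*z - 2*x^3*y*z^3 + x^4*z^2 - x^2*y^2*z^2 + x^2*z^4 + 7*x^3*y*z + 2*x*y^3*z + 3*x*y*z^3 - x^4 - x^2*y^2 - 6*x^2*z^2 - y^2*z^2 - z^4 - 8*x*y*z + 4*x^2 + y^2 + 4*z^2 - 2
use: trace(b^-1 a b a^-1 b a^-3 b a) = trace(b a^-3 b a b^-1 a b) trace(a) - trace(b a^-3 b a b^-1 a b a) = x^5*y^3*z - x^6*y^2 - x^4*y^4 - 3*x^4*y^2*z^2 + 2*x^5*y*z + 3*x^3*y*z^3 + 6*x^4*y^2 - x^4*z^2 + 2*x^2*y^4 + 4*x^2*y^2*z^2 - x^2*z^4 - 11*x^3*y*z - 3*x*y^3*z - 4*x*y*z^3 - 7*x^2*y^2 + 5*x^2*z^2 + y^2*z^2 + z^4 + 11*x*y*z - x^2 - y^2 - 4*z^2 + 2
apply: trace(b^-1 a b a^-1 b a^-3 b a^-1) = trace(b^-1 a b a^-1 b a^-3 b) trace(a) - trace(b^-1 a b a^-1 b a^-3 b a) = -x^5*y^3*z + x^6*y^2 + x^4*y^4 + 3*x^4*y^2*z^2 - 2*x^5*y*z - 3*x^3*y*z^3 - 5*x^4*y^2 + x^4*z^2 - 2*x^2*y^4 - 4*x^2*y^2*z^2 + x^2*z^4 + 9*x^3*y*z + 3*x*y^3*z + 4*x*y*z^3 + 6*x^2*y^2 - 4*x^2*z^2 - y^2*z^2 - z^4 - 10*x*y*z + y^2 + 4*z^2 - 2
trace(b^3) = trace(b) trace(b^2) - trace(b) = y^3 - 3*y
trace(b a^-1 b^2) = trace(b^3) trace(a) - trace(b^3 a) = x*y^3 - y^2*z - 2*x*y + z
trace(b a^-1 b^2 a) = trace(b^2 a b) trace(a) - trace(b^2 a b a) = x*y^2*z - x^2*y - y*z^2 + y
apply: trace(b^2 a^-1 b a^-1) = trace(b a^-1 b^2) trace(a) - trace(b a^-1 b^2 a) = x^2*y^3 - 2*x*y^2*z - x^2*y + y*z^2 + x*z - y
apply: trace(a^-2 b^2 a^-1 b) = trace(b^2 a^-1 b a^-1) trace(a) - trace(b^2 a^-1 b) = x^3*y^3 - 2*x^2*y^2*z - x^3*y - x*y^3 + x*y*z^2 + x^2*z + y^2*z + x*y - z
apply: trace(b a^-1 b a^-3 b) = trace(a^-2 b^2 a^-1 b) trace(a) - trace(a^-2 b^2 a^-1 b a) = x^4*y^3 - 2*x^3*y^2*z - x^4*y - 2*x^2*y^3 + x^2*y*z^2 + x^3*z + 3*x*y^2*z + 2*x^2*y - y*z^2 - 2*x*z + y
trace(b^-2 a b a^-1 b a^-3 b a^-1) = trace(b^-1 a b a^-1 b a^-3 b a^-1) trace(b) - trace(b^-1 a b a^-1 b a^-3 b a^-1 b) = -x^5*y^4*z + x^6*y^3 + x^4*y^5 + 3*x^4*y^3*z^2 - 2*x^5*y^2*z - 3*x^3*y^2*z^3 - 6*x^4*y^3 + x^4*y*z^2 - 2*x^2*y^5 - 4*x^2*y^3*z^2 + x^2*y*z^4 + 11*x^3*y^2*z + 3*x*y^4*z + 4*x*y^2*z^3 + x^4*y + 8*x^2*y^3 - 5*x^2*y*z^2 - y^3*z^2 - y*z^4 - x^3*z - 13*x*y^2*z - 2*x^2*y + y^3 + 5*y*z^2 + 2*x*z - 3*y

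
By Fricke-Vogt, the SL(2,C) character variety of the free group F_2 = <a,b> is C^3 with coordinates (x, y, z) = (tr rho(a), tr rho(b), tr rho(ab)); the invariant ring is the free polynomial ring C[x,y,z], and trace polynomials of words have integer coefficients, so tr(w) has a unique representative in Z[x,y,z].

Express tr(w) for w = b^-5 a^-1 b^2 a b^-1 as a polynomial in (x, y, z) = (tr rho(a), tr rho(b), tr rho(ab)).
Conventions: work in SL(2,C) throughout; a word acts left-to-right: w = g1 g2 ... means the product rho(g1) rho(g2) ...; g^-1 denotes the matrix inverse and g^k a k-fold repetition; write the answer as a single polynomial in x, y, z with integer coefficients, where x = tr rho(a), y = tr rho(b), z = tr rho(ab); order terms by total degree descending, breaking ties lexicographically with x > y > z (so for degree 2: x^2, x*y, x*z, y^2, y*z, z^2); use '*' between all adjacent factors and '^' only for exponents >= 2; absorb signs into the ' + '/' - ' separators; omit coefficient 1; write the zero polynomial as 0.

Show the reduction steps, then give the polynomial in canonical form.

-x*y^7*z + x^2*y^6 + y^8 + y^6*z^2 + 4*x*y^5*z - 4*x^2*y^4 - 8*y^6 - 4*y^4*z^2 - 3*x*y^3*z + 3*x^2*y^2 + 20*y^4 + 3*y^2*z^2 - 16*y^2 + 2

next, tr(a b^-1) = tr(a) tr(b) - tr(a b) = x*y - z
tr(a^2 b) = tr(a) tr(b a) - tr(b) = x*z - y
and tr(a^2) = tr(a) tr(a) - tr(1) = x^2 - 2
tr(a b^2 a) = tr(b) tr(a^2 b) - tr(a^2) = x*y*z - x^2 - y^2 + 2
tr(a b a b) = tr(b a) tr(b a) - tr(1) = z^2 - 2
tr(a b^2 a b) = tr(b) tr(a b a b) - tr(a b a) = y*z^2 - x*z - y
tr(a b^2 a b^-1) = tr(a b^2 a) tr(b) - tr(a b^2 a b) = x*y^2*z - x^2*y - y^3 - y*z^2 + x*z + 3*y
tr(b^-2 a b^2 a) = tr(a b^2 a b^-1) tr(b) - tr(a b^2 a) = x*y^3*z - x^2*y^2 - y^4 - y^2*z^2 + x^2 + 4*y^2 - 2
and tr(b^2 a b^-3 a) = tr(b^-2 a b^2 a) tr(b) - tr(b^-2 a b^2 a b) = x*y^4*z - x^2*y^3 - y^5 - y^3*z^2 - x*y^2*z + 2*x^2*y + 5*y^3 + y*z^2 - x*z - 5*y
tr(b^-3 a^-1 b^2 a) = tr(b^2 a b^-3) tr(a) - tr(b^2 a b^-3 a) = -x*y^4*z + x^2*y^3 + y^5 + y^3*z^2 + x*y^2*z - x^2*y - 5*y^3 - y*z^2 + 5*y
and tr(b^-2 a^-1 b^2 a) = tr(b^2 a b^-2) tr(a) - tr(b^2 a b^-2 a) = -x*y^3*z + x^2*y^2 + y^4 + y^2*z^2 - 4*y^2 + 2
and tr(b^-3 a^-1 b^2 a b^-1) = tr(b^-3 a^-1 b^2 a) tr(b) - tr(b^-3 a^-1 b^2 a b) = -x*y^5*z + x^2*y^4 + y^6 + y^4*z^2 + 2*x*y^3*z - 2*x^2*y^2 - 6*y^4 - 2*y^2*z^2 + 9*y^2 - 2
next, tr(b^-1 a^-1 b^2 a b^-4) = tr(b^-3 a^-1 b^2 a b^-1) tr(b) - tr(b^-3 a^-1 b^2 a) = -x*y^6*z + x^2*y^5 + y^7 + y^5*z^2 + 3*x*y^4*z - 3*x^2*y^3 - 7*y^5 - 3*y^3*z^2 - x*y^2*z + x^2*y + 14*y^3 + y*z^2 - 7*y
and tr(b^-5 a^-1 b^2 a b^-1) = tr(b^-1 a^-1 b^2 a b^-4) tr(b) - tr(b^-1 a^-1 b^2 a b^-3) = -x*y^7*z + x^2*y^6 + y^8 + y^6*z^2 + 4*x*y^5*z - 4*x^2*y^4 - 8*y^6 - 4*y^4*z^2 - 3*x*y^3*z + 3*x^2*y^2 + 20*y^4 + 3*y^2*z^2 - 16*y^2 + 2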